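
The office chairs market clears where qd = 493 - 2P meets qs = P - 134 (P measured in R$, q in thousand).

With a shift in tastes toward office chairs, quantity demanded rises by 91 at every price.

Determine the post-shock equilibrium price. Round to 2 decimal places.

239.33

Solve the original market: 493 - 2P = P - 134, hence P = 209 and q = 75.
The shock moves the curves to qd = 584 - 2P and qs = P - 134.
Equate the new curves: 584 - 2P = P - 134, giving 718 = 3P, P = 718/3 ≈ 239.3333, q = 316/3 ≈ 105.3333.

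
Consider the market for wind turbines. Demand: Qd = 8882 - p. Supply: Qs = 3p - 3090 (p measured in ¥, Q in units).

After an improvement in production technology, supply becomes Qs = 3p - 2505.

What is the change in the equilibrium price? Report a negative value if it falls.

-146.25

Solve the original market: 8882 - p = 3p - 3090, hence p = 2993 and Q = 5889.
The shock moves the curves to Qd = 8882 - p and Qs = 3p - 2505.
New equilibrium: 8882 - p = 3p - 2505 ⇒ 11387 = 4p ⇒ p = 2846.75, Q = 6035.25.
Δp = 2846.75 − 2993 = -146.25.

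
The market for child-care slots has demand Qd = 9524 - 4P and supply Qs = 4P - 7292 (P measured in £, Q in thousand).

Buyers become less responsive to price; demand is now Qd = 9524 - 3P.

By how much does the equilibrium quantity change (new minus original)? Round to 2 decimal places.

+1201.14

Original equilibrium: 9524 - 4P = 4P - 7292 gives 16816 = 8P, so P = 2102 and Q = 1116.
After the shift, demand is Qd = 9524 - 3P and supply is Qs = 4P - 7292.
Equate the new curves: 9524 - 3P = 4P - 7292, giving 16816 = 7P, P = 16816/7 ≈ 2402.2857, Q = 16220/7 ≈ 2317.1429.
ΔQ = 2317.1429 − 1116 = +1201.14.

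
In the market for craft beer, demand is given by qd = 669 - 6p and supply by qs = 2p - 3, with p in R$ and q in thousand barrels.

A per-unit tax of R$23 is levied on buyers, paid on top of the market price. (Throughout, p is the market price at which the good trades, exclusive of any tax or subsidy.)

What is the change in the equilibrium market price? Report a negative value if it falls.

Original equilibrium: 669 - 6p = 2p - 3 gives 672 = 8p, so p = 84 and q = 165.
Since buyers pay the price plus the tax, the effective demand curve becomes qd = 531 - 6p.
Clearing the new market: 531 - 6p = 2p - 3, so p = 66.75 and q = 130.5.
Δp = 66.75 − 84 = -17.25.

-17.25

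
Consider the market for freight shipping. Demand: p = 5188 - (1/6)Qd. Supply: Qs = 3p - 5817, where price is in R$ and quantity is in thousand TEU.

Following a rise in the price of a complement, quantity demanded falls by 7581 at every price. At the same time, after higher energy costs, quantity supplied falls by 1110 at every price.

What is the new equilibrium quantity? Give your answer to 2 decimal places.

3231.00

Before the shock: 31128 - 6p = 3p - 5817 ⇒ 36945 = 9p ⇒ p = 4105, Q = 6498.
After the shift, demand is Qd = 23547 - 6p and supply is Qs = 3p - 6927.
New equilibrium: 23547 - 6p = 3p - 6927 ⇒ 30474 = 9p ⇒ p = 3386, Q = 3231.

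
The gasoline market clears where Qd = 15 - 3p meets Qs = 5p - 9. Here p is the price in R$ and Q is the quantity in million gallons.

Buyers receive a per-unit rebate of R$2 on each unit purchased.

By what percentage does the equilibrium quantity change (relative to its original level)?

+62.5

Initially, 15 - 3p = 5p - 9, so 24 = 8p and p = 3, Q = 6.
Since buyers' out-of-pocket price is the market price minus the rebate, the effective demand curve becomes Qd = 21 - 3p.
Setting them equal: 21 - 3p = 5p - 9 → 30 = 8p, so p = 3.75 and Q = 9.75.
%ΔQ = (9.75 − 6) / 6 × 100 = +62.5%.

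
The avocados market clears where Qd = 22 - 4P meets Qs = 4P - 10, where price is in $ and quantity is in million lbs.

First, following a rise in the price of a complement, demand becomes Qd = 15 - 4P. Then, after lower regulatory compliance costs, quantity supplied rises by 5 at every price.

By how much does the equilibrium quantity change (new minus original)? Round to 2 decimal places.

-1.00

Initially, 22 - 4P = 4P - 10, so 32 = 8P and P = 4, Q = 6.
The new curves are Qd = 15 - 4P (demand) and Qs = 4P - 5 (supply).
New equilibrium: 15 - 4P = 4P - 5 ⇒ 20 = 8P ⇒ P = 2.5, Q = 5.
ΔQ = 5 − 6 = -1.00.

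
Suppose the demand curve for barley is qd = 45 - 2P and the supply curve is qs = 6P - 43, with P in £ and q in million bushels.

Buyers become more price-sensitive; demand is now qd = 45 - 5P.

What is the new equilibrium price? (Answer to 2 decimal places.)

Solve the original market: 45 - 2P = 6P - 43, hence P = 11 and q = 23.
After the shift, demand is qd = 45 - 5P and supply is qs = 6P - 43.
Clearing the new market: 45 - 5P = 6P - 43, so P = 8 and q = 5.

8.00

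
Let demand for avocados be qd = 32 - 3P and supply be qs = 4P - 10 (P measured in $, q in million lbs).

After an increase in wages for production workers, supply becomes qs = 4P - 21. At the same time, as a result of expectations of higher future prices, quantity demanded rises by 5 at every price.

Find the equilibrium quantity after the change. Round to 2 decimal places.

12.14

Solve the original market: 32 - 3P = 4P - 10, hence P = 6 and q = 14.
After the shift, demand is qd = 37 - 3P and supply is qs = 4P - 21.
New equilibrium: 37 - 3P = 4P - 21 ⇒ 58 = 7P ⇒ P = 58/7 ≈ 8.2857, q = 85/7 ≈ 12.1429.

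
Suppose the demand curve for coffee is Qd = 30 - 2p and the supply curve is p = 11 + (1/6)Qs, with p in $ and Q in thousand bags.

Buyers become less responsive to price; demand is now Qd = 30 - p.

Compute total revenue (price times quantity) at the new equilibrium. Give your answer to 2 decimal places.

Initially, 30 - 2p = 6p - 66, so 96 = 8p and p = 12, Q = 6.
The new curves are Qd = 30 - p (demand) and Qs = 6p - 66 (supply).
Clearing the new market: 30 - p = 6p - 66, so p = 96/7 ≈ 13.7143 and Q = 114/7 ≈ 16.2857.
New expenditure = 13.7143 × 16.2857 = 223.35.

223.35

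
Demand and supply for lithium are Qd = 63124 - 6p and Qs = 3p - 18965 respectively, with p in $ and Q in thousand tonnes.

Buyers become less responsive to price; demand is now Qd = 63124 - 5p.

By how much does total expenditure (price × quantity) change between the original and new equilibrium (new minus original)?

+44671665.171875

Initially, 63124 - 6p = 3p - 18965, so 82089 = 9p and p = 9121, Q = 8398.
The shock moves the curves to Qd = 63124 - 5p and Qs = 3p - 18965.
New equilibrium: 63124 - 5p = 3p - 18965 ⇒ 82089 = 8p ⇒ p = 10261.125, Q = 11818.375.
Expenditure moves from 9121×8398 = 76598158 to 10261.125×11818.375 = 121269823.171875; change = +44671665.171875.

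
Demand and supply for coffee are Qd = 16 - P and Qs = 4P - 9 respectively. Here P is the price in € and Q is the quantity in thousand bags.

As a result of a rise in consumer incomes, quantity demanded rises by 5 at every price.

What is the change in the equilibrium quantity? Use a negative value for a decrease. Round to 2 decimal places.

+4.00

Initially, 16 - P = 4P - 9, so 25 = 5P and P = 5, Q = 11.
With the change applied: demand Qd = 21 - P, supply Qs = 4P - 9.
Clearing the new market: 21 - P = 4P - 9, so P = 6 and Q = 15.
ΔQ = 15 − 11 = +4.00.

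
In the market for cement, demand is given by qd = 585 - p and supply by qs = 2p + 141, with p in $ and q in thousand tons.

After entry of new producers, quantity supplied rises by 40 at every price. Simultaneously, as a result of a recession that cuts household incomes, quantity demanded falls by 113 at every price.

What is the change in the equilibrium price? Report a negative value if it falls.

-51

Original equilibrium: 585 - p = 2p + 141 gives 444 = 3p, so p = 148 and q = 437.
The shock moves the curves to qd = 472 - p and qs = 2p + 181.
Equate the new curves: 472 - p = 2p + 181, giving 291 = 3p, p = 97, q = 375.
Δp = 97 − 148 = -51.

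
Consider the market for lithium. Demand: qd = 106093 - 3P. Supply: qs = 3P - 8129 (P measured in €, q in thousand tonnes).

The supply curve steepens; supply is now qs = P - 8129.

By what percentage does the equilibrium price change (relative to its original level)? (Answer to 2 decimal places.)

+50.00

Before the shock: 106093 - 3P = 3P - 8129 ⇒ 114222 = 6P ⇒ P = 19037, q = 48982.
After the shift, demand is qd = 106093 - 3P and supply is qs = P - 8129.
Clearing the new market: 106093 - 3P = P - 8129, so P = 28555.5 and q = 20426.5.
%ΔP = (28555.5 − 19037) / 19037 × 100 = +50.00%.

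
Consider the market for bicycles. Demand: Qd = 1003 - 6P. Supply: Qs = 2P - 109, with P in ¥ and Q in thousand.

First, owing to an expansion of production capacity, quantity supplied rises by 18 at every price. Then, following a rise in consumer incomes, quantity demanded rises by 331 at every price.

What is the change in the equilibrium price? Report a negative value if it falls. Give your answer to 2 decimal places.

+39.13

Original equilibrium: 1003 - 6P = 2P - 109 gives 1112 = 8P, so P = 139 and Q = 169.
After the shift, demand is Qd = 1334 - 6P and supply is Qs = 2P - 91.
Setting them equal: 1334 - 6P = 2P - 91 → 1425 = 8P, so P = 178.125 and Q = 265.25.
ΔP = 178.125 − 139 = +39.13.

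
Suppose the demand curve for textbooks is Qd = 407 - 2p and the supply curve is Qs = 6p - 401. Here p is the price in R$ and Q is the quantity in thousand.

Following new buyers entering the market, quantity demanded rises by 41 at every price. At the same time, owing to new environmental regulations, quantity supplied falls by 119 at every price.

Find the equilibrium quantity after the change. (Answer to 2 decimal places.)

Original equilibrium: 407 - 2p = 6p - 401 gives 808 = 8p, so p = 101 and Q = 205.
The new curves are Qd = 448 - 2p (demand) and Qs = 6p - 520 (supply).
New equilibrium: 448 - 2p = 6p - 520 ⇒ 968 = 8p ⇒ p = 121, Q = 206.

206.00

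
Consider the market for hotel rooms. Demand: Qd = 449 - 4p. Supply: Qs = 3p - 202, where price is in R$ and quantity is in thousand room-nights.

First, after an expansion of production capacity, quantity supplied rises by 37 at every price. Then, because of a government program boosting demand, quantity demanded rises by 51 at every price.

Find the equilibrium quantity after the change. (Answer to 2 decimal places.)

120.00

Solve the original market: 449 - 4p = 3p - 202, hence p = 93 and Q = 77.
With the change applied: demand Qd = 500 - 4p, supply Qs = 3p - 165.
Equate the new curves: 500 - 4p = 3p - 165, giving 665 = 7p, p = 95, Q = 120.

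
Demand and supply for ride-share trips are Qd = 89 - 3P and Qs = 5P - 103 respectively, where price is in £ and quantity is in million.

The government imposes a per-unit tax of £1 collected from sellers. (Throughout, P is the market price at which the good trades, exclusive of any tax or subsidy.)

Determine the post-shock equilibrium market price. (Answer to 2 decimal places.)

Original equilibrium: 89 - 3P = 5P - 103 gives 192 = 8P, so P = 24 and Q = 17.
Since sellers keep the price net of the tax, the effective supply curve becomes Qs = 5P - 108.
Setting them equal: 89 - 3P = 5P - 108 → 197 = 8P, so P = 24.625 and Q = 15.125.

24.63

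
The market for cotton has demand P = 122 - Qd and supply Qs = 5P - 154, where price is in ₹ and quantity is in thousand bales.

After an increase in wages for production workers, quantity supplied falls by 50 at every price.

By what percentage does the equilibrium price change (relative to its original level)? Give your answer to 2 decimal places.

Initially, 122 - P = 5P - 154, so 276 = 6P and P = 46, Q = 76.
After the shift, demand is Qd = 122 - P and supply is Qs = 5P - 204.
New equilibrium: 122 - P = 5P - 204 ⇒ 326 = 6P ⇒ P = 163/3 ≈ 54.3333, Q = 203/3 ≈ 67.6667.
%ΔP = (54.3333 − 46) / 46 × 100 = +18.12%.

+18.12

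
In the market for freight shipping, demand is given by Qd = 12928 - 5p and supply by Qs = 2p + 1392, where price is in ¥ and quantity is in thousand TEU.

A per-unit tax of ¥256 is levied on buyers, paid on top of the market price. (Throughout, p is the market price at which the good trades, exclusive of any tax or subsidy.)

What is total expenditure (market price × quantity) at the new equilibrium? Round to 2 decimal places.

6332766.04

Solve the original market: 12928 - 5p = 2p + 1392, hence p = 1648 and Q = 4688.
Since buyers pay the price plus the tax, the effective demand curve becomes Qd = 11648 - 5p.
Setting them equal: 11648 - 5p = 2p + 1392 → 10256 = 7p, so p = 10256/7 ≈ 1465.1429 and Q = 30256/7 ≈ 4322.2857.
New expenditure = 1465.1429 × 4322.2857 = 6332766.04.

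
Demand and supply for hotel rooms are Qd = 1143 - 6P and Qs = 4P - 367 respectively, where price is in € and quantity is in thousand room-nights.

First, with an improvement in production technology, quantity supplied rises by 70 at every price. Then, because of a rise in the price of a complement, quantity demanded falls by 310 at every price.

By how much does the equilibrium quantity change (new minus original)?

Original equilibrium: 1143 - 6P = 4P - 367 gives 1510 = 10P, so P = 151 and Q = 237.
After the shift, demand is Qd = 833 - 6P and supply is Qs = 4P - 297.
Setting them equal: 833 - 6P = 4P - 297 → 1130 = 10P, so P = 113 and Q = 155.
ΔQ = 155 − 237 = -82.

-82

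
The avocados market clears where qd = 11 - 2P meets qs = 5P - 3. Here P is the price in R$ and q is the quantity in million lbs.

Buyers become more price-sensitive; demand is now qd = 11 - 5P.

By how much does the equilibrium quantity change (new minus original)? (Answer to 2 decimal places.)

Initially, 11 - 2P = 5P - 3, so 14 = 7P and P = 2, q = 7.
With the change applied: demand qd = 11 - 5P, supply qs = 5P - 3.
Equate the new curves: 11 - 5P = 5P - 3, giving 14 = 10P, P = 1.4, q = 4.
Δq = 4 − 7 = -3.00.

-3.00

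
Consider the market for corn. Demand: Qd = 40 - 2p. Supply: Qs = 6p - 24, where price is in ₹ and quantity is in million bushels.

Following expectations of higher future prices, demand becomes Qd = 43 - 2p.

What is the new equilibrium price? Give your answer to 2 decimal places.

8.38

Before the shock: 40 - 2p = 6p - 24 ⇒ 64 = 8p ⇒ p = 8, Q = 24.
The new curves are Qd = 43 - 2p (demand) and Qs = 6p - 24 (supply).
New equilibrium: 43 - 2p = 6p - 24 ⇒ 67 = 8p ⇒ p = 8.375, Q = 26.25.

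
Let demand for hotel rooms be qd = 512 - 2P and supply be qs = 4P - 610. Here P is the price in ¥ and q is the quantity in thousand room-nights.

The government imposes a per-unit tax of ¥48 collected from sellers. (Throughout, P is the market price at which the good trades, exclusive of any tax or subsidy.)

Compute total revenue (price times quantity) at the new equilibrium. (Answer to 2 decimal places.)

16206.00

Before the shock: 512 - 2P = 4P - 610 ⇒ 1122 = 6P ⇒ P = 187, q = 138.
Since sellers keep the price net of the tax, the effective supply curve becomes qs = 4P - 802.
Clearing the new market: 512 - 2P = 4P - 802, so P = 219 and q = 74.
New expenditure = 219 × 74 = 16206.00.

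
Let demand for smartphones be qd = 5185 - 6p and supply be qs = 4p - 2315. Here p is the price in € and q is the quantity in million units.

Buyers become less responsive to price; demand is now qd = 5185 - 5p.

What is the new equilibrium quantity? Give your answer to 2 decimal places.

1018.33

Before the shock: 5185 - 6p = 4p - 2315 ⇒ 7500 = 10p ⇒ p = 750, q = 685.
The shock moves the curves to qd = 5185 - 5p and qs = 4p - 2315.
Equate the new curves: 5185 - 5p = 4p - 2315, giving 7500 = 9p, p = 2500/3 ≈ 833.3333, q = 3055/3 ≈ 1018.3333.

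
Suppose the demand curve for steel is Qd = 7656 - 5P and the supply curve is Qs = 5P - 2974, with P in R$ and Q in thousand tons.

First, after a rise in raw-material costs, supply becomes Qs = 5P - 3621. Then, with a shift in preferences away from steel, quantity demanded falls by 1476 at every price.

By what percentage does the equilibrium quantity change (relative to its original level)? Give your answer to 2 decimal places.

Before the shock: 7656 - 5P = 5P - 2974 ⇒ 10630 = 10P ⇒ P = 1063, Q = 2341.
The shock moves the curves to Qd = 6180 - 5P and Qs = 5P - 3621.
Equate the new curves: 6180 - 5P = 5P - 3621, giving 9801 = 10P, P = 980.1, Q = 1279.5.
%ΔQ = (1279.5 − 2341) / 2341 × 100 = -45.34%.

-45.34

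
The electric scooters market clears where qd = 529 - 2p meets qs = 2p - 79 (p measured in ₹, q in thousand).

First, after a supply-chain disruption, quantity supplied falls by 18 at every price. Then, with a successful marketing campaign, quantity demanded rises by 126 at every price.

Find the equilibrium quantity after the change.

Initially, 529 - 2p = 2p - 79, so 608 = 4p and p = 152, q = 225.
After the shift, demand is qd = 655 - 2p and supply is qs = 2p - 97.
New equilibrium: 655 - 2p = 2p - 97 ⇒ 752 = 4p ⇒ p = 188, q = 279.

279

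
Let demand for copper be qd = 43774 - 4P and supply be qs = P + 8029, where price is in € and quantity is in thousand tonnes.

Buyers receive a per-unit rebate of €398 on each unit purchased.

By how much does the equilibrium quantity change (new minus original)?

+318.4

Original equilibrium: 43774 - 4P = P + 8029 gives 35745 = 5P, so P = 7149 and q = 15178.
Since buyers' out-of-pocket price is the market price minus the rebate, the effective demand curve becomes qd = 45366 - 4P.
New equilibrium: 45366 - 4P = P + 8029 ⇒ 37337 = 5P ⇒ P = 7467.4, q = 15496.4.
Δq = 15496.4 − 15178 = +318.4.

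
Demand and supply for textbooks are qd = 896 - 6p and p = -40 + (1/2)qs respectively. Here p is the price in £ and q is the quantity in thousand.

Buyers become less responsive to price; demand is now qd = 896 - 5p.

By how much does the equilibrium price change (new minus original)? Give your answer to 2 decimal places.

+14.57

Original equilibrium: 896 - 6p = 2p + 80 gives 816 = 8p, so p = 102 and q = 284.
After the shift, demand is qd = 896 - 5p and supply is qs = 2p + 80.
Clearing the new market: 896 - 5p = 2p + 80, so p = 816/7 ≈ 116.5714 and q = 2192/7 ≈ 313.1429.
Δp = 116.5714 − 102 = +14.57.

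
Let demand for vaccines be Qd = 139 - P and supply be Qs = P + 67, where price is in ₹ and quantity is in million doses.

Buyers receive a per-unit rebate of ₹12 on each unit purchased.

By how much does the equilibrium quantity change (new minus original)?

+6

Before the shock: 139 - P = P + 67 ⇒ 72 = 2P ⇒ P = 36, Q = 103.
Since buyers' out-of-pocket price is the market price minus the rebate, the effective demand curve becomes Qd = 151 - P.
New equilibrium: 151 - P = P + 67 ⇒ 84 = 2P ⇒ P = 42, Q = 109.
ΔQ = 109 − 103 = +6.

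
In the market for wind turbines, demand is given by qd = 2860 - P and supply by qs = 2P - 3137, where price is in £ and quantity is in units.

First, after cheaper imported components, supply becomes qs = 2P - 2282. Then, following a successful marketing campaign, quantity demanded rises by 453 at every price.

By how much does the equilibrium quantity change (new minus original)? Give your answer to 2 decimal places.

Before the shock: 2860 - P = 2P - 3137 ⇒ 5997 = 3P ⇒ P = 1999, q = 861.
The new curves are qd = 3313 - P (demand) and qs = 2P - 2282 (supply).
New equilibrium: 3313 - P = 2P - 2282 ⇒ 5595 = 3P ⇒ P = 1865, q = 1448.
Δq = 1448 − 861 = +587.00.

+587.00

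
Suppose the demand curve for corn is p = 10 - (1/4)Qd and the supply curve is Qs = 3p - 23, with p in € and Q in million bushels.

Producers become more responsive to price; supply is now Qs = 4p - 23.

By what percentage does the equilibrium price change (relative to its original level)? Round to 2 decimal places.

Solve the original market: 40 - 4p = 3p - 23, hence p = 9 and Q = 4.
The new curves are Qd = 40 - 4p (demand) and Qs = 4p - 23 (supply).
Setting them equal: 40 - 4p = 4p - 23 → 63 = 8p, so p = 7.875 and Q = 8.5.
%Δp = (7.875 − 9) / 9 × 100 = -12.50%.

-12.50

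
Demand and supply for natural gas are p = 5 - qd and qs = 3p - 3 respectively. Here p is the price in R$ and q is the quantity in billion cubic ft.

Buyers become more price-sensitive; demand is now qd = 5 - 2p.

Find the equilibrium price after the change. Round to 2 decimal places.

1.60

Solve the original market: 5 - p = 3p - 3, hence p = 2 and q = 3.
The new curves are qd = 5 - 2p (demand) and qs = 3p - 3 (supply).
Equate the new curves: 5 - 2p = 3p - 3, giving 8 = 5p, p = 1.6, q = 1.8.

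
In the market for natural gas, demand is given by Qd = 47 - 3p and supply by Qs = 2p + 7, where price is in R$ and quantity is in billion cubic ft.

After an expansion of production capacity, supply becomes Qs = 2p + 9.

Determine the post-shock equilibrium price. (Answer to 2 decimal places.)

7.60

Initially, 47 - 3p = 2p + 7, so 40 = 5p and p = 8, Q = 23.
The shock moves the curves to Qd = 47 - 3p and Qs = 2p + 9.
Setting them equal: 47 - 3p = 2p + 9 → 38 = 5p, so p = 7.6 and Q = 24.2.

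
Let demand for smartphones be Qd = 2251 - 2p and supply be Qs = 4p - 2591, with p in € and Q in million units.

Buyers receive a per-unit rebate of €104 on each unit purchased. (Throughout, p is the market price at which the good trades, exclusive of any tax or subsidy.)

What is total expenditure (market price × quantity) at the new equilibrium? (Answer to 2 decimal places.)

652852.78

Solve the original market: 2251 - 2p = 4p - 2591, hence p = 807 and Q = 637.
Since buyers' out-of-pocket price is the market price minus the rebate, the effective demand curve becomes Qd = 2459 - 2p.
Equate the new curves: 2459 - 2p = 4p - 2591, giving 5050 = 6p, p = 2525/3 ≈ 841.6667, Q = 2327/3 ≈ 775.6667.
New expenditure = 841.6667 × 775.6667 = 652852.78.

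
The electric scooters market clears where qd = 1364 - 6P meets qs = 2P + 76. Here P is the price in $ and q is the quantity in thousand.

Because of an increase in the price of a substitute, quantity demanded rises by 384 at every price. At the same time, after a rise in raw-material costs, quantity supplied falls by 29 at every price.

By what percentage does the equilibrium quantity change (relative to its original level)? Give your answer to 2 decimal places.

+18.66

Original equilibrium: 1364 - 6P = 2P + 76 gives 1288 = 8P, so P = 161 and q = 398.
With the change applied: demand qd = 1748 - 6P, supply qs = 2P + 47.
New equilibrium: 1748 - 6P = 2P + 47 ⇒ 1701 = 8P ⇒ P = 212.625, q = 472.25.
%Δq = (472.25 − 398) / 398 × 100 = +18.66%.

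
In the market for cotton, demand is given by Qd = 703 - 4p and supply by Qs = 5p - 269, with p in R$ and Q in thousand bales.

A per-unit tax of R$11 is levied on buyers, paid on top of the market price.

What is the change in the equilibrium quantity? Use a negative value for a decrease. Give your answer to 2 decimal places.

-24.44

Original equilibrium: 703 - 4p = 5p - 269 gives 972 = 9p, so p = 108 and Q = 271.
Since buyers pay the price plus the tax, the effective demand curve becomes Qd = 659 - 4p.
Setting them equal: 659 - 4p = 5p - 269 → 928 = 9p, so p = 928/9 ≈ 103.1111 and Q = 2219/9 ≈ 246.5556.
ΔQ = 246.5556 − 271 = -24.44.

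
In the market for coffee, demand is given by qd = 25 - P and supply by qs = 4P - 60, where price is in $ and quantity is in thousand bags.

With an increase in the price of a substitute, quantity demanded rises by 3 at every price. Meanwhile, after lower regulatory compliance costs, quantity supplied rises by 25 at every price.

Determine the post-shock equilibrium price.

12.6

Initially, 25 - P = 4P - 60, so 85 = 5P and P = 17, q = 8.
The shock moves the curves to qd = 28 - P and qs = 4P - 35.
Equate the new curves: 28 - P = 4P - 35, giving 63 = 5P, P = 12.6, q = 15.4.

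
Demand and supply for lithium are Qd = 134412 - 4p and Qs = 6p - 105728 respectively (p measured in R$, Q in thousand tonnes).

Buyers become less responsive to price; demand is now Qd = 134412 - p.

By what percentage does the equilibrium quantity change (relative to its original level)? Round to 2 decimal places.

+160.99

Before the shock: 134412 - 4p = 6p - 105728 ⇒ 240140 = 10p ⇒ p = 24014, Q = 38356.
With the change applied: demand Qd = 134412 - p, supply Qs = 6p - 105728.
Equate the new curves: 134412 - p = 6p - 105728, giving 240140 = 7p, p = 240140/7 ≈ 34305.7143, Q = 700744/7 ≈ 100106.2857.
%ΔQ = (100106.2857 − 38356) / 38356 × 100 = +160.99%.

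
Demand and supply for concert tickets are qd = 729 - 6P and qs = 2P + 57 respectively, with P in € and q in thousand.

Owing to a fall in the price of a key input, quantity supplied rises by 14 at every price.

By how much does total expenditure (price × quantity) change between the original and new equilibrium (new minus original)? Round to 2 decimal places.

+469.88

Initially, 729 - 6P = 2P + 57, so 672 = 8P and P = 84, q = 225.
After the shift, demand is qd = 729 - 6P and supply is qs = 2P + 71.
New equilibrium: 729 - 6P = 2P + 71 ⇒ 658 = 8P ⇒ P = 82.25, q = 235.5.
Expenditure moves from 84×225 = 18900 to 82.25×235.5 = 19369.875; change = +469.88.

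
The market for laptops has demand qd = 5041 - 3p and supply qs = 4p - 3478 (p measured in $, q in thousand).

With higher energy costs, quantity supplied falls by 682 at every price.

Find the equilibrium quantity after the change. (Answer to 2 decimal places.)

Solve the original market: 5041 - 3p = 4p - 3478, hence p = 1217 and q = 1390.
After the shift, demand is qd = 5041 - 3p and supply is qs = 4p - 4160.
Setting them equal: 5041 - 3p = 4p - 4160 → 9201 = 7p, so p = 9201/7 ≈ 1314.4286 and q = 7684/7 ≈ 1097.7143.

1097.71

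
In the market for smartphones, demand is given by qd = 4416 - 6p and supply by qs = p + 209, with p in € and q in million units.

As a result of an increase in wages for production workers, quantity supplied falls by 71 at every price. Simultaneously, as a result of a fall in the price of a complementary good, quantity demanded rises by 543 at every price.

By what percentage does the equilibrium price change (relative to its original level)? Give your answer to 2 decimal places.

Initially, 4416 - 6p = p + 209, so 4207 = 7p and p = 601, q = 810.
With the change applied: demand qd = 4959 - 6p, supply qs = p + 138.
New equilibrium: 4959 - 6p = p + 138 ⇒ 4821 = 7p ⇒ p = 4821/7 ≈ 688.7143, q = 5787/7 ≈ 826.7143.
%Δp = (688.7143 − 601) / 601 × 100 = +14.59%.

+14.59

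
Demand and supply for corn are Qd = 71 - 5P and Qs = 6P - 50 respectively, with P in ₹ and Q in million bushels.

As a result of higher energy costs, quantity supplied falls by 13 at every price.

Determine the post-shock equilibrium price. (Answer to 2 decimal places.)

12.18

Original equilibrium: 71 - 5P = 6P - 50 gives 121 = 11P, so P = 11 and Q = 16.
With the change applied: demand Qd = 71 - 5P, supply Qs = 6P - 63.
Setting them equal: 71 - 5P = 6P - 63 → 134 = 11P, so P = 134/11 ≈ 12.1818 and Q = 111/11 ≈ 10.0909.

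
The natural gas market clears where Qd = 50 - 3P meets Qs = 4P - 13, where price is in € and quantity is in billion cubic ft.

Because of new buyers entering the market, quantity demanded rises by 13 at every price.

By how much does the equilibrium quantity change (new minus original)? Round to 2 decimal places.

Initially, 50 - 3P = 4P - 13, so 63 = 7P and P = 9, Q = 23.
The new curves are Qd = 63 - 3P (demand) and Qs = 4P - 13 (supply).
Equate the new curves: 63 - 3P = 4P - 13, giving 76 = 7P, P = 76/7 ≈ 10.8571, Q = 213/7 ≈ 30.4286.
ΔQ = 30.4286 − 23 = +7.43.

+7.43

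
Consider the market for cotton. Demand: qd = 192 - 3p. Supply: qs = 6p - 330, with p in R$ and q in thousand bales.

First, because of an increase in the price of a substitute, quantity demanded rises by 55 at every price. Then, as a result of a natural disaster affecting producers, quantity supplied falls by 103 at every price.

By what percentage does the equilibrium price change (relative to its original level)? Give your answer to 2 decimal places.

Initially, 192 - 3p = 6p - 330, so 522 = 9p and p = 58, q = 18.
After the shift, demand is qd = 247 - 3p and supply is qs = 6p - 433.
Setting them equal: 247 - 3p = 6p - 433 → 680 = 9p, so p = 680/9 ≈ 75.5556 and q = 61/3 ≈ 20.3333.
%Δp = (75.5556 − 58) / 58 × 100 = +30.27%.

+30.27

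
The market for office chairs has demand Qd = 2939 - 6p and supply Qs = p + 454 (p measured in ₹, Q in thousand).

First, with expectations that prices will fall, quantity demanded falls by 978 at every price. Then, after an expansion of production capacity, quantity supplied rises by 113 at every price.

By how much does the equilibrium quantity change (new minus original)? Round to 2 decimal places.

-42.86

Solve the original market: 2939 - 6p = p + 454, hence p = 355 and Q = 809.
The new curves are Qd = 1961 - 6p (demand) and Qs = p + 567 (supply).
Clearing the new market: 1961 - 6p = p + 567, so p = 1394/7 ≈ 199.1429 and Q = 5363/7 ≈ 766.1429.
ΔQ = 766.1429 − 809 = -42.86.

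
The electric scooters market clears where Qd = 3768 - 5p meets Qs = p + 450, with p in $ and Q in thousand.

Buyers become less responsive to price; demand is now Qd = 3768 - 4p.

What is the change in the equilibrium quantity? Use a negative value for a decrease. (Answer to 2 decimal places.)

+110.60

Initially, 3768 - 5p = p + 450, so 3318 = 6p and p = 553, Q = 1003.
The shock moves the curves to Qd = 3768 - 4p and Qs = p + 450.
Equate the new curves: 3768 - 4p = p + 450, giving 3318 = 5p, p = 663.6, Q = 1113.6.
ΔQ = 1113.6 − 1003 = +110.60.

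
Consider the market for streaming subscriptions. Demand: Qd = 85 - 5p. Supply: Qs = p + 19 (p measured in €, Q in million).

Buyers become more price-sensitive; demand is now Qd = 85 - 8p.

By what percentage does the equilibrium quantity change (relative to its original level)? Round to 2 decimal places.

-12.22

Before the shock: 85 - 5p = p + 19 ⇒ 66 = 6p ⇒ p = 11, Q = 30.
After the shift, demand is Qd = 85 - 8p and supply is Qs = p + 19.
Setting them equal: 85 - 8p = p + 19 → 66 = 9p, so p = 22/3 ≈ 7.3333 and Q = 79/3 ≈ 26.3333.
%ΔQ = (26.3333 − 30) / 30 × 100 = -12.22%.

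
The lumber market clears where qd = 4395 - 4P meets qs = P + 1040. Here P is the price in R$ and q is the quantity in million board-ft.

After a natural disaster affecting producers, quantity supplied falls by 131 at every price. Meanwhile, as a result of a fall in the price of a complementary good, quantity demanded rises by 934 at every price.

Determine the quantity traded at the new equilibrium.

Original equilibrium: 4395 - 4P = P + 1040 gives 3355 = 5P, so P = 671 and q = 1711.
The new curves are qd = 5329 - 4P (demand) and qs = P + 909 (supply).
Setting them equal: 5329 - 4P = P + 909 → 4420 = 5P, so P = 884 and q = 1793.

1793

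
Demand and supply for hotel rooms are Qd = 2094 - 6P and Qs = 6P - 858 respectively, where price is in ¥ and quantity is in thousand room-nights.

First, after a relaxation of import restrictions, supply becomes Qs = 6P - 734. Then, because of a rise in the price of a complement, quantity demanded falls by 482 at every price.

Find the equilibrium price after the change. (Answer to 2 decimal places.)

195.50

Original equilibrium: 2094 - 6P = 6P - 858 gives 2952 = 12P, so P = 246 and Q = 618.
With the change applied: demand Qd = 1612 - 6P, supply Qs = 6P - 734.
Clearing the new market: 1612 - 6P = 6P - 734, so P = 195.5 and Q = 439.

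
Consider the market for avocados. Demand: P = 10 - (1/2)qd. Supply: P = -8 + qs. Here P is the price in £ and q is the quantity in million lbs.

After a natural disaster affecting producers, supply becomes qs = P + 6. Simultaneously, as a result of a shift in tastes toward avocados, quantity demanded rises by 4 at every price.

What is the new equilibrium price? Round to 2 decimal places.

Solve the original market: 20 - 2P = P + 8, hence P = 4 and q = 12.
The new curves are qd = 24 - 2P (demand) and qs = P + 6 (supply).
Equate the new curves: 24 - 2P = P + 6, giving 18 = 3P, P = 6, q = 12.

6.00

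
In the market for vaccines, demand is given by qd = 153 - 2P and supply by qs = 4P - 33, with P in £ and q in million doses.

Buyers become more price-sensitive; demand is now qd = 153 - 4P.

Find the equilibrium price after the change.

23.25

Before the shock: 153 - 2P = 4P - 33 ⇒ 186 = 6P ⇒ P = 31, q = 91.
The new curves are qd = 153 - 4P (demand) and qs = 4P - 33 (supply).
Equate the new curves: 153 - 4P = 4P - 33, giving 186 = 8P, P = 23.25, q = 60.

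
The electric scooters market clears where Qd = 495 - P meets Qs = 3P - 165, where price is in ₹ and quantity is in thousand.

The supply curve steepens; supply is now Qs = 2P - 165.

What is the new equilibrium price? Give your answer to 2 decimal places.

Before the shock: 495 - P = 3P - 165 ⇒ 660 = 4P ⇒ P = 165, Q = 330.
The shock moves the curves to Qd = 495 - P and Qs = 2P - 165.
New equilibrium: 495 - P = 2P - 165 ⇒ 660 = 3P ⇒ P = 220, Q = 275.

220.00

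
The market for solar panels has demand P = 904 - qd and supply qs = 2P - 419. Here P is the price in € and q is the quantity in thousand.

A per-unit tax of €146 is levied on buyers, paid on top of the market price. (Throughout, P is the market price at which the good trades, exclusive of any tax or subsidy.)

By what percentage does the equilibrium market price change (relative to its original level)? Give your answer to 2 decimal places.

-11.04

Original equilibrium: 904 - P = 2P - 419 gives 1323 = 3P, so P = 441 and q = 463.
Since buyers pay the price plus the tax, the effective demand curve becomes qd = 758 - P.
Setting them equal: 758 - P = 2P - 419 → 1177 = 3P, so P = 1177/3 ≈ 392.3333 and q = 1097/3 ≈ 365.6667.
%ΔP = (392.3333 − 441) / 441 × 100 = -11.04%.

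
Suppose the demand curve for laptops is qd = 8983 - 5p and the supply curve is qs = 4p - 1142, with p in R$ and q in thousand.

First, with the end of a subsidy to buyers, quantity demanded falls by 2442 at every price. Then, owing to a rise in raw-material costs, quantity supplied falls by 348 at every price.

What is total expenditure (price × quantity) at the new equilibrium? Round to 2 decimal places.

Original equilibrium: 8983 - 5p = 4p - 1142 gives 10125 = 9p, so p = 1125 and q = 3358.
The new curves are qd = 6541 - 5p (demand) and qs = 4p - 1490 (supply).
New equilibrium: 6541 - 5p = 4p - 1490 ⇒ 8031 = 9p ⇒ p = 2677/3 ≈ 892.3333, q = 6238/3 ≈ 2079.3333.
New expenditure = 892.3333 × 2079.3333 = 1855458.44.

1855458.44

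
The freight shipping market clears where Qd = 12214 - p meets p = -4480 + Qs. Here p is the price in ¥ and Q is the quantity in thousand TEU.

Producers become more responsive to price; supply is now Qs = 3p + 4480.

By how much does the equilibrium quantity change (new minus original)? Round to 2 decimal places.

+1933.50

Initially, 12214 - p = p + 4480, so 7734 = 2p and p = 3867, Q = 8347.
After the shift, demand is Qd = 12214 - p and supply is Qs = 3p + 4480.
Clearing the new market: 12214 - p = 3p + 4480, so p = 1933.5 and Q = 10280.5.
ΔQ = 10280.5 − 8347 = +1933.50.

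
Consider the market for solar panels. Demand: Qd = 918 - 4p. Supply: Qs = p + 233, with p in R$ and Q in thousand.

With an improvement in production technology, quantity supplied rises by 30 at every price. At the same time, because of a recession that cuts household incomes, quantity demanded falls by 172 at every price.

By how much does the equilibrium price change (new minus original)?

Original equilibrium: 918 - 4p = p + 233 gives 685 = 5p, so p = 137 and Q = 370.
The shock moves the curves to Qd = 746 - 4p and Qs = p + 263.
Setting them equal: 746 - 4p = p + 263 → 483 = 5p, so p = 96.6 and Q = 359.6.
Δp = 96.6 − 137 = -40.4.

-40.4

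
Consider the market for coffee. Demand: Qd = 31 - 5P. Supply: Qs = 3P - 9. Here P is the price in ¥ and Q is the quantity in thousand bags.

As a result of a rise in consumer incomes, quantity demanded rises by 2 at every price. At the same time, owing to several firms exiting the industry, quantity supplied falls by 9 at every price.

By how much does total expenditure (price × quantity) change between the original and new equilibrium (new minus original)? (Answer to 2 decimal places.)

-22.83

Original equilibrium: 31 - 5P = 3P - 9 gives 40 = 8P, so P = 5 and Q = 6.
After the shift, demand is Qd = 33 - 5P and supply is Qs = 3P - 18.
Equate the new curves: 33 - 5P = 3P - 18, giving 51 = 8P, P = 6.375, Q = 1.125.
Expenditure moves from 5×6 = 30 to 6.375×1.125 = 7.171875; change = -22.83.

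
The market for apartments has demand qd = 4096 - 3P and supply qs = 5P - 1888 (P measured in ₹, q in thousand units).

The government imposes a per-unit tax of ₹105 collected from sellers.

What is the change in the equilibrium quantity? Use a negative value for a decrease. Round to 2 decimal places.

-196.88

Initially, 4096 - 3P = 5P - 1888, so 5984 = 8P and P = 748, q = 1852.
Since sellers keep the price net of the tax, the effective supply curve becomes qs = 5P - 2413.
Equate the new curves: 4096 - 3P = 5P - 2413, giving 6509 = 8P, P = 813.625, q = 1655.125.
Δq = 1655.125 − 1852 = -196.88.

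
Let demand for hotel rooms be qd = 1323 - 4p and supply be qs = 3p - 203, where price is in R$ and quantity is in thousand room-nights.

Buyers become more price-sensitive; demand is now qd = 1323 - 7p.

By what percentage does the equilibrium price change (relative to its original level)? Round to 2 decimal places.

Original equilibrium: 1323 - 4p = 3p - 203 gives 1526 = 7p, so p = 218 and q = 451.
The new curves are qd = 1323 - 7p (demand) and qs = 3p - 203 (supply).
Clearing the new market: 1323 - 7p = 3p - 203, so p = 152.6 and q = 254.8.
%Δp = (152.6 − 218) / 218 × 100 = -30.00%.

-30.00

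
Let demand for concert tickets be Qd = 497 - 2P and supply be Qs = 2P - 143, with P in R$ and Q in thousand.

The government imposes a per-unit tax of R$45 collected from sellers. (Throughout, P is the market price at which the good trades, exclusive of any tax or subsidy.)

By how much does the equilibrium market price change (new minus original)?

Initially, 497 - 2P = 2P - 143, so 640 = 4P and P = 160, Q = 177.
Since sellers keep the price net of the tax, the effective supply curve becomes Qs = 2P - 233.
Equate the new curves: 497 - 2P = 2P - 233, giving 730 = 4P, P = 182.5, Q = 132.
ΔP = 182.5 − 160 = +22.5.

+22.5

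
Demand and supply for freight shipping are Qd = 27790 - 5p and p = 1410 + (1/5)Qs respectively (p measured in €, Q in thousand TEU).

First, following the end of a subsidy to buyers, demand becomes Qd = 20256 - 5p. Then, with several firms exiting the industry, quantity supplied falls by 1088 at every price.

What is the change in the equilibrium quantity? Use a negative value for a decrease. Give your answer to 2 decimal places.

Original equilibrium: 27790 - 5p = 5p - 7050 gives 34840 = 10p, so p = 3484 and Q = 10370.
After the shift, demand is Qd = 20256 - 5p and supply is Qs = 5p - 8138.
New equilibrium: 20256 - 5p = 5p - 8138 ⇒ 28394 = 10p ⇒ p = 2839.4, Q = 6059.
ΔQ = 6059 − 10370 = -4311.00.

-4311.00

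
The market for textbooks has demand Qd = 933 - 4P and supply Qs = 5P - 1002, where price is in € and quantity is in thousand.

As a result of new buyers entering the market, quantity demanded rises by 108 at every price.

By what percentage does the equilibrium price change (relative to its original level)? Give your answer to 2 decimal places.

Before the shock: 933 - 4P = 5P - 1002 ⇒ 1935 = 9P ⇒ P = 215, Q = 73.
The shock moves the curves to Qd = 1041 - 4P and Qs = 5P - 1002.
Equate the new curves: 1041 - 4P = 5P - 1002, giving 2043 = 9P, P = 227, Q = 133.
%ΔP = (227 − 215) / 215 × 100 = +5.58%.

+5.58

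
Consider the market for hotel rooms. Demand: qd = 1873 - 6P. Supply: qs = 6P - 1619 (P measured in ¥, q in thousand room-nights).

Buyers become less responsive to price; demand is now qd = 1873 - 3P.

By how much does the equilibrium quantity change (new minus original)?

Original equilibrium: 1873 - 6P = 6P - 1619 gives 3492 = 12P, so P = 291 and q = 127.
The new curves are qd = 1873 - 3P (demand) and qs = 6P - 1619 (supply).
Setting them equal: 1873 - 3P = 6P - 1619 → 3492 = 9P, so P = 388 and q = 709.
Δq = 709 − 127 = +582.

+582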